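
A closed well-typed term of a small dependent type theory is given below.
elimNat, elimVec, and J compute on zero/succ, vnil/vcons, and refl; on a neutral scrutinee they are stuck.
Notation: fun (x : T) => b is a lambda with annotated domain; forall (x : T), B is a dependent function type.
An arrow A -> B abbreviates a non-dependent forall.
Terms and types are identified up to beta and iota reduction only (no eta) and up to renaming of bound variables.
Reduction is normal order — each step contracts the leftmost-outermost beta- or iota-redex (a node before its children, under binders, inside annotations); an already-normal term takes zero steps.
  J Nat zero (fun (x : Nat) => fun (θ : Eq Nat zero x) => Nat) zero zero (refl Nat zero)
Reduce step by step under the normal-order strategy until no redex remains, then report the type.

normal-order reduction sequence:
  J Nat zero (fun (x : Nat) => fun (θ : Eq Nat zero x) => Nat) zero zero (refl Nat zero)
  ~> zero
inferred type:
  Nat


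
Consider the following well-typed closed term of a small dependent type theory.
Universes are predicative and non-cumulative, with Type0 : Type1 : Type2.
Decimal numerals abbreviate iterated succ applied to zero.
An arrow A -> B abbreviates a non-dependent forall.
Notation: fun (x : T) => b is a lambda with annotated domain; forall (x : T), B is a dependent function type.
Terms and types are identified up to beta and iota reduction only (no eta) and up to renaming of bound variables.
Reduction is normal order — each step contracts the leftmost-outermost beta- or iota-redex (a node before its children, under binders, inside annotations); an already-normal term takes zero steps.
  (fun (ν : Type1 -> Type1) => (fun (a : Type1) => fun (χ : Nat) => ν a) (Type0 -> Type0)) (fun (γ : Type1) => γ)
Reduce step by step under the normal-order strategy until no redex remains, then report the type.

normal-order reduction sequence:
  (fun (ν : Type1 -> Type1) => (fun (a : Type1) => fun (χ : Nat) => ν a) (Type0 -> Type0)) (fun (γ : Type1) => γ)
  ~> (fun (ν : Type1) => fun (a : Nat) => (fun (χ : Type1) => χ) ν) (Type0 -> Type0)
  ~> fun (ν : Nat) => (fun (a : Type1) => a) (Type0 -> Type0)
  ~> fun (ν : Nat) => Type0 -> Type0
inferred type:
  Nat -> Type1


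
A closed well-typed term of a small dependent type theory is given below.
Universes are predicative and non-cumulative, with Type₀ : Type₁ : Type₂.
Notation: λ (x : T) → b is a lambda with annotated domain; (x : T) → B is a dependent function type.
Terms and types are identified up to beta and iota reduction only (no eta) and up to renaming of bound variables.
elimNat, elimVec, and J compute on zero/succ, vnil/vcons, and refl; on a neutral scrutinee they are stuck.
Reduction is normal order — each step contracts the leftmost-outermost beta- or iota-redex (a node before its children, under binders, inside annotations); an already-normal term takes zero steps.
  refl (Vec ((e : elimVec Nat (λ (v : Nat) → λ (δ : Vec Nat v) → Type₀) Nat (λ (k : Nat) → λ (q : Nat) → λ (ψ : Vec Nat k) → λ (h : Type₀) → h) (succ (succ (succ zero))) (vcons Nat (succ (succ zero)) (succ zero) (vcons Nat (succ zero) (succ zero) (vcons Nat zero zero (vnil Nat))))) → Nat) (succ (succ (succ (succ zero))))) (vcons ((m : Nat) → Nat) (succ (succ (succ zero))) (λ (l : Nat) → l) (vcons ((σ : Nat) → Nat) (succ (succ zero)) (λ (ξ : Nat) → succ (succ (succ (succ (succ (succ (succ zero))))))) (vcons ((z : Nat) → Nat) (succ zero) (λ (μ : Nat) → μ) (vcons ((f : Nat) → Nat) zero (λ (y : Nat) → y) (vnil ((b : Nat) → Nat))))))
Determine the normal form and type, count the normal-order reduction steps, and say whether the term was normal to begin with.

resulting normal form:
  refl (Vec ((e : Nat) → Nat) (succ (succ (succ (succ zero))))) (vcons ((v : Nat) → Nat) (succ (succ (succ zero))) (λ (δ : Nat) → δ) (vcons ((k : Nat) → Nat) (succ (succ zero)) (λ (q : Nat) → succ (succ (succ (succ (succ (succ (succ zero))))))) (vcons ((ψ : Nat) → Nat) (succ zero) (λ (h : Nat) → h) (vcons ((m : Nat) → Nat) zero (λ (l : Nat) → l) (vnil ((σ : Nat) → Nat))))))
the term's type:
  Eq (Vec ((e : Nat) → Nat) (succ (succ (succ (succ zero))))) (vcons ((v : Nat) → Nat) (succ (succ (succ zero))) (λ (δ : Nat) → δ) (vcons ((k : Nat) → Nat) (succ (succ zero)) (λ (q : Nat) → succ (succ (succ (succ (succ (succ (succ zero))))))) (vcons ((ψ : Nat) → Nat) (succ zero) (λ (h : Nat) → h) (vcons ((m : Nat) → Nat) zero (λ (l : Nat) → l) (vnil ((σ : Nat) → Nat)))))) (vcons ((ξ : Nat) → Nat) (succ (succ (succ zero))) (λ (z : Nat) → z) (vcons ((μ : Nat) → Nat) (succ (succ zero)) (λ (f : Nat) → succ (succ (succ (succ (succ (succ (succ zero))))))) (vcons ((y : Nat) → Nat) (succ zero) (λ (b : Nat) → b) (vcons ((w : Nat) → Nat) zero (λ (ρ : Nat) → ρ) (vnil ((θ : Nat) → Nat))))))
normal-order step count: 16
started in normal form: no
first contracted redex: an elimVec iota-redex


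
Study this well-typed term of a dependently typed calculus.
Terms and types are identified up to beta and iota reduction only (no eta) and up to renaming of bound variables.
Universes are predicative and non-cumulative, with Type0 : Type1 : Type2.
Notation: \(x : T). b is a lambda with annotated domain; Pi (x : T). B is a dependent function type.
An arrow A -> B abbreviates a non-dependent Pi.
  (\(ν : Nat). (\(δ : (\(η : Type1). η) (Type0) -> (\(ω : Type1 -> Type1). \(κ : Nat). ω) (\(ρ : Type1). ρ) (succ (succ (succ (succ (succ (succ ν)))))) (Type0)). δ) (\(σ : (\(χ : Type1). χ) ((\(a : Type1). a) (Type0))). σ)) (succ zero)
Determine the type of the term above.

inferred type:
  Type0 -> Type0


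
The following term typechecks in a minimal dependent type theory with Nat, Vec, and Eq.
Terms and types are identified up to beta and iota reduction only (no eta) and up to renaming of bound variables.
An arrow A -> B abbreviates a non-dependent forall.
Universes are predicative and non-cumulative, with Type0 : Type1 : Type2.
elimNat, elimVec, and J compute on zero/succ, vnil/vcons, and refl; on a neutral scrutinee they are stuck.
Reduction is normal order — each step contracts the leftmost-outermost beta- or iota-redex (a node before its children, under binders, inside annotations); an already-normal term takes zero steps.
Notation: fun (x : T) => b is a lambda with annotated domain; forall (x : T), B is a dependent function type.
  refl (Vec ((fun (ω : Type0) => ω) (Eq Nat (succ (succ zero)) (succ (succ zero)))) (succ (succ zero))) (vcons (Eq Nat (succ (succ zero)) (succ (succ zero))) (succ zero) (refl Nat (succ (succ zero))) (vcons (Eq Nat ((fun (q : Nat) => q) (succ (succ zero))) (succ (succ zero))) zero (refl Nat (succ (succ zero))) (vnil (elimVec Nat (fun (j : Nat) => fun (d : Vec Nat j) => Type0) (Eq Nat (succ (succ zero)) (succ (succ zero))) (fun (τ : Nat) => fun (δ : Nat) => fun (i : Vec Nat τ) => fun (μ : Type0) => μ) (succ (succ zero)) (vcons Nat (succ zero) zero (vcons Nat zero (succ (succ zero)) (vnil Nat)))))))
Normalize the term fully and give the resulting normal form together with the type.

normal form:
  refl (Vec (Eq Nat (succ (succ zero)) (succ (succ zero))) (succ (succ zero))) (vcons (Eq Nat (succ (succ zero)) (succ (succ zero))) (succ zero) (refl Nat (succ (succ zero))) (vcons (Eq Nat (succ (succ zero)) (succ (succ zero))) zero (refl Nat (succ (succ zero))) (vnil (Eq Nat (succ (succ zero)) (succ (succ zero))))))
type:
  Eq (Vec (Eq Nat (succ (succ zero)) (succ (succ zero))) (succ (succ zero))) (vcons (Eq Nat (succ (succ zero)) (succ (succ zero))) (succ zero) (refl Nat (succ (succ zero))) (vcons (Eq Nat (succ (succ zero)) (succ (succ zero))) zero (refl Nat (succ (succ zero))) (vnil (Eq Nat (succ (succ zero)) (succ (succ zero)))))) (vcons (Eq Nat (succ (succ zero)) (succ (succ zero))) (succ zero) (refl Nat (succ (succ zero))) (vcons (Eq Nat (succ (succ zero)) (succ (succ zero))) zero (refl Nat (succ (succ zero))) (vnil (Eq Nat (succ (succ zero)) (succ (succ zero))))))


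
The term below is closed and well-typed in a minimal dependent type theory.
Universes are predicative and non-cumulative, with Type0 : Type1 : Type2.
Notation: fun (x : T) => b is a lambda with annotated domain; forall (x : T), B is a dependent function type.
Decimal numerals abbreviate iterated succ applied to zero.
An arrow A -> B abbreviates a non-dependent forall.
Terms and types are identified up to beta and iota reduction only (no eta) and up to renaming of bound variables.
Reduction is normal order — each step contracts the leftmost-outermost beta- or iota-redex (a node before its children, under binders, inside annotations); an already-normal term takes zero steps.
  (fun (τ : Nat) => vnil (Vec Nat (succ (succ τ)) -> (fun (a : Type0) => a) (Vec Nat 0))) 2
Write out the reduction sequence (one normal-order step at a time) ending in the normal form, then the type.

normal-order reduction:
  (fun (τ : Nat) => vnil (Vec Nat (succ (succ τ)) -> (fun (a : Type0) => a) (Vec Nat 0))) 2
  ~> vnil (Vec Nat 4 -> (fun (τ : Type0) => τ) (Vec Nat 0))
  ~> vnil (Vec Nat 4 -> Vec Nat 0)
the term's type:
  Vec (Vec Nat 4 -> Vec Nat 0) 0


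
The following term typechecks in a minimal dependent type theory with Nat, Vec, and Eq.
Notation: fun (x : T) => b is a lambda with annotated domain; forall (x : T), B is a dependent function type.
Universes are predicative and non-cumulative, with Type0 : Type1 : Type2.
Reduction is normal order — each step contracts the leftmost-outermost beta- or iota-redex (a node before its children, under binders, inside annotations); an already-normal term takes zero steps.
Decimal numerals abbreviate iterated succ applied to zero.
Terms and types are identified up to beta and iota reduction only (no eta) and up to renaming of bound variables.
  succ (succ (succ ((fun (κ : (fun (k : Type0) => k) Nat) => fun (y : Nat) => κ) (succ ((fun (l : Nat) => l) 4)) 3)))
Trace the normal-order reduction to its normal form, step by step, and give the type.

reduction (normal order):
  succ (succ (succ ((fun (κ : (fun (k : Type0) => k) Nat) => fun (y : Nat) => κ) (succ ((fun (l : Nat) => l) 4)) 3)))
  ~> succ (succ (succ ((fun (κ : Nat) => succ ((fun (k : Nat) => k) 4)) 3)))
  ~> succ (succ (succ (succ ((fun (κ : Nat) => κ) 4))))
  ~> 8
type:
  Nat


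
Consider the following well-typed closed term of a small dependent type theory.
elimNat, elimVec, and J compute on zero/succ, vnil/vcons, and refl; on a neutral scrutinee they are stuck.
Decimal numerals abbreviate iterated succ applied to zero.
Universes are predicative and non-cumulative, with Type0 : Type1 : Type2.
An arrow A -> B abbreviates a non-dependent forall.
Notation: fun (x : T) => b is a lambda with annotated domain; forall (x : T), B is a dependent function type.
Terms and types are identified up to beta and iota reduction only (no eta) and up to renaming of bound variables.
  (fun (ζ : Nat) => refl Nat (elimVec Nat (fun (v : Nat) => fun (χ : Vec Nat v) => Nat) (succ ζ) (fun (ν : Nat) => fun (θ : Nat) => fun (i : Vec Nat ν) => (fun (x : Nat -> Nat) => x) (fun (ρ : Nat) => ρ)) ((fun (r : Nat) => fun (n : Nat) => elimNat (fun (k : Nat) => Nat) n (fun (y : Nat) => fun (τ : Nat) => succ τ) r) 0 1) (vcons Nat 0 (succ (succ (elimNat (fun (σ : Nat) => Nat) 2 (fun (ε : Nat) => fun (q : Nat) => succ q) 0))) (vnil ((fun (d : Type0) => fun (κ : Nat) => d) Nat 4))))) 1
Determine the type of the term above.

inferred type:
  Eq Nat 2 2


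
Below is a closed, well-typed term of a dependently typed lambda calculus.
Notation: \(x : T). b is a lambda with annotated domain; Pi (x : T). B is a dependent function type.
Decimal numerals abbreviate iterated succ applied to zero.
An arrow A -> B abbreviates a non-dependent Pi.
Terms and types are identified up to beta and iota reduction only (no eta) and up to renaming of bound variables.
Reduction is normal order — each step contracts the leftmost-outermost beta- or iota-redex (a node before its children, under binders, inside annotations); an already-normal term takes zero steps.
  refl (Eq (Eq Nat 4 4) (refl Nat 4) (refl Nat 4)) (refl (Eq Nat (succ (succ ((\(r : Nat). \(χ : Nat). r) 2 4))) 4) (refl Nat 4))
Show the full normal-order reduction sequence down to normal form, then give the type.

normal-order reduction:
  refl (Eq (Eq Nat 4 4) (refl Nat 4) (refl Nat 4)) (refl (Eq Nat (succ (succ ((\(r : Nat). \(χ : Nat). r) 2 4))) 4) (refl Nat 4))
  ~> refl (Eq (Eq Nat 4 4) (refl Nat 4) (refl Nat 4)) (refl (Eq Nat (succ (succ ((\(r : Nat). 2) 4))) 4) (refl Nat 4))
  ~> refl (Eq (Eq Nat 4 4) (refl Nat 4) (refl Nat 4)) (refl (Eq Nat 4 4) (refl Nat 4))
the term's type:
  Eq (Eq (Eq Nat 4 4) (refl Nat 4) (refl Nat 4)) (refl (Eq Nat 4 4) (refl Nat 4)) (refl (Eq Nat 4 4) (refl Nat 4))


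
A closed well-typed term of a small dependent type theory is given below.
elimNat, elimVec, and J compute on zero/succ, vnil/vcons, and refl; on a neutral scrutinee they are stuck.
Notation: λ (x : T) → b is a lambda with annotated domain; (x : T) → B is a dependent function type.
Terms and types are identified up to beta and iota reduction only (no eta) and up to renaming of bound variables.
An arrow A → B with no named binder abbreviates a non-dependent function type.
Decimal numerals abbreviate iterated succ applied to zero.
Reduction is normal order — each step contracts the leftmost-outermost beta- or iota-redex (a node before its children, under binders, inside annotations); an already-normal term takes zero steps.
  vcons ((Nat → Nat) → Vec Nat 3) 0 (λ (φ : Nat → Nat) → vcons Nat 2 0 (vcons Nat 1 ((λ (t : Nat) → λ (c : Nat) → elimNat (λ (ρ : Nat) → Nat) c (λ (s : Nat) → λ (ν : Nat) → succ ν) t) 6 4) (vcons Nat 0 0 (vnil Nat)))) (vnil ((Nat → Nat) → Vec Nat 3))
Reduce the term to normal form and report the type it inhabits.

resulting normal form:
  vcons ((Nat → Nat) → Vec Nat 3) 0 (λ (φ : Nat → Nat) → vcons Nat 2 0 (vcons Nat 1 10 (vcons Nat 0 0 (vnil Nat)))) (vnil ((Nat → Nat) → Vec Nat 3))
type:
  Vec ((Nat → Nat) → Vec Nat 3) 1
observation: 21 normal-order steps normalize the term, beginning with a beta-redex.


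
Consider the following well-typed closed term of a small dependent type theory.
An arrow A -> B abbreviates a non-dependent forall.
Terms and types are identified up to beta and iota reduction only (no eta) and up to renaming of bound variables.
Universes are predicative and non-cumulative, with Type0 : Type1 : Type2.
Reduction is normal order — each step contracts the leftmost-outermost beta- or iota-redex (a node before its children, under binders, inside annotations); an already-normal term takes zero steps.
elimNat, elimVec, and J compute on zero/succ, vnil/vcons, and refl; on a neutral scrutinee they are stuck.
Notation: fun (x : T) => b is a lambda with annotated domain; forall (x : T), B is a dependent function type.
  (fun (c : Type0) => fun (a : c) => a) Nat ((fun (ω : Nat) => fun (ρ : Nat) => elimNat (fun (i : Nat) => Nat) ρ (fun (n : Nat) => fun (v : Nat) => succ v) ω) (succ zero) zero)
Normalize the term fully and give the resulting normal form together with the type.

normal form:
  succ zero
the term's type:
  Nat
observation: reduction starts at a beta-redex, and 8 normal-order steps reach the normal form.


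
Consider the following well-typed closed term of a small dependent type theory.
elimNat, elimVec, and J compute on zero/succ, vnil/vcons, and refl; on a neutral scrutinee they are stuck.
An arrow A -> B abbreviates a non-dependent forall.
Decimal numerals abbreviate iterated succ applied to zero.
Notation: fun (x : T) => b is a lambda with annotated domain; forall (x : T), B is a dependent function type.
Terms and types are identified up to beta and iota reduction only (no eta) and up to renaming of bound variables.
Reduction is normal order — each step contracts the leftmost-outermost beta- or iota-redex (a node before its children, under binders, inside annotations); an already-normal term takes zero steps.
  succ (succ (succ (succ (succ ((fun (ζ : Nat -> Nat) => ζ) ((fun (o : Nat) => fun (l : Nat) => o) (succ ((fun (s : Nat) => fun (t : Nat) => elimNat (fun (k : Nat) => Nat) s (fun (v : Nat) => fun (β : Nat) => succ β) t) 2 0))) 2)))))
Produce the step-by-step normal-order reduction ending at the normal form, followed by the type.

reduction (normal order):
  succ (succ (succ (succ (succ ((fun (ζ : Nat -> Nat) => ζ) ((fun (o : Nat) => fun (l : Nat) => o) (succ ((fun (s : Nat) => fun (t : Nat) => elimNat (fun (k : Nat) => Nat) s (fun (v : Nat) => fun (β : Nat) => succ β) t) 2 0))) 2)))))
  ~> succ (succ (succ (succ (succ ((fun (ζ : Nat) => fun (o : Nat) => ζ) (succ ((fun (l : Nat) => fun (s : Nat) => elimNat (fun (t : Nat) => Nat) l (fun (k : Nat) => fun (v : Nat) => succ v) s) 2 0)) 2)))))
  ~> succ (succ (succ (succ (succ ((fun (ζ : Nat) => succ ((fun (o : Nat) => fun (l : Nat) => elimNat (fun (s : Nat) => Nat) o (fun (t : Nat) => fun (k : Nat) => succ k) l) 2 0)) 2)))))
  ~> succ (succ (succ (succ (succ (succ ((fun (ζ : Nat) => fun (o : Nat) => elimNat (fun (l : Nat) => Nat) ζ (fun (s : Nat) => fun (t : Nat) => succ t) o) 2 0))))))
  ~> succ (succ (succ (succ (succ (succ ((fun (ζ : Nat) => elimNat (fun (o : Nat) => Nat) 2 (fun (l : Nat) => fun (s : Nat) => succ s) ζ) 0))))))
  ~> succ (succ (succ (succ (succ (succ (elimNat (fun (ζ : Nat) => Nat) 2 (fun (o : Nat) => fun (l : Nat) => succ l) 0))))))
  ~> 8
type:
  Nat


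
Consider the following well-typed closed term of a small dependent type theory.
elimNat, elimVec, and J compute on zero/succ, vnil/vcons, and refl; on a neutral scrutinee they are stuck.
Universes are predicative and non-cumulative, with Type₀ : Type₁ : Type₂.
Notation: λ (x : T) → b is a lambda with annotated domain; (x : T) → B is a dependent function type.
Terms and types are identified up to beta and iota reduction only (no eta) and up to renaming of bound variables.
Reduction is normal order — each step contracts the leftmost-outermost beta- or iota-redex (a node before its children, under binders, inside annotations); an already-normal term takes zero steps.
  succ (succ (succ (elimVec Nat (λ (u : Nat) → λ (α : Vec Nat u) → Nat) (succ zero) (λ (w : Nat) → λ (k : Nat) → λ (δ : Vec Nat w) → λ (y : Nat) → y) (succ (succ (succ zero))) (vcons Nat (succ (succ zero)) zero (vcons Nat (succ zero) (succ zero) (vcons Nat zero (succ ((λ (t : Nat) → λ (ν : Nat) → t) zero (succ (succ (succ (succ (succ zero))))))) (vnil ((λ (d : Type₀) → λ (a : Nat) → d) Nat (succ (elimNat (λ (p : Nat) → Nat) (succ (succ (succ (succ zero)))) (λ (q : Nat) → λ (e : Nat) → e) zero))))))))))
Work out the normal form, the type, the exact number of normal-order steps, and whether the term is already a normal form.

normal form:
  succ (succ (succ (succ zero)))
inferred type:
  Nat
steps to reach normal form (normal order): 16
already normal: no
first contracted redex: an elimVec iota-redex


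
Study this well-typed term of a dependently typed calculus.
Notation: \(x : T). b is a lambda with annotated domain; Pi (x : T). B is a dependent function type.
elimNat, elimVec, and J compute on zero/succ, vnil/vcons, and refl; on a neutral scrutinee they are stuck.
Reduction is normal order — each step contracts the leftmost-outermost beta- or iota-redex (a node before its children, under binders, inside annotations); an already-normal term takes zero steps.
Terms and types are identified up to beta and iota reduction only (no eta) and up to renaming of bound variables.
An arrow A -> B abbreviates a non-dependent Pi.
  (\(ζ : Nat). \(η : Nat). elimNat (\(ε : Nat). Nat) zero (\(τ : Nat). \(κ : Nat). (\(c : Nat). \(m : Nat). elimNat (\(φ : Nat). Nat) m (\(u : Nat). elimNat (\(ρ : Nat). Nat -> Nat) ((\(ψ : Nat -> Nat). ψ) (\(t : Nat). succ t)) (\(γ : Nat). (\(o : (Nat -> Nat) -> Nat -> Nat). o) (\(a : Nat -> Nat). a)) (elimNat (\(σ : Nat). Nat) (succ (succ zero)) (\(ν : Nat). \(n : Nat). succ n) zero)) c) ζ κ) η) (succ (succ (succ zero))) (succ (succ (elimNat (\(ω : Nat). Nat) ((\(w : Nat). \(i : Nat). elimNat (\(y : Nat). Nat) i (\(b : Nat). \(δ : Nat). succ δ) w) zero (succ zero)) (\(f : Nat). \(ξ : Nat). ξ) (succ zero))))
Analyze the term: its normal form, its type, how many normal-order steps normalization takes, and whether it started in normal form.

reduced normal form:
  succ (succ (succ (succ (succ (succ (succ (succ (succ zero))))))))
inferred type:
  Nat
reduction steps (normal order): 145
started in normal form: no
first redex: a beta-redex


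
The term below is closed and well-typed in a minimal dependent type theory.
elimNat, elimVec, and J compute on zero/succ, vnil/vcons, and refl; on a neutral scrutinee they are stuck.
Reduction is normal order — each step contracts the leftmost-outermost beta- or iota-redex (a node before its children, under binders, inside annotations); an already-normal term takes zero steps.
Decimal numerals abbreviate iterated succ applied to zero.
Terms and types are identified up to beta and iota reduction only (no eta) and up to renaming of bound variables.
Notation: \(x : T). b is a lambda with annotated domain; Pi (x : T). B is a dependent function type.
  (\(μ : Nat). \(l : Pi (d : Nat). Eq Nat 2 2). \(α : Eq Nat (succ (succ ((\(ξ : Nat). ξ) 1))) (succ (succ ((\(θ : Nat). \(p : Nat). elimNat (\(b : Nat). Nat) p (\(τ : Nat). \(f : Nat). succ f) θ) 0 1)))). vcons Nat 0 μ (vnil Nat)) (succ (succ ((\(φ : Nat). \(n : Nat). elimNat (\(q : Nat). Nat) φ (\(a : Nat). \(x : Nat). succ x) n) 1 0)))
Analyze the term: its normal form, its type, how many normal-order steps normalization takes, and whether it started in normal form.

normal form:
  \(μ : Pi (l : Nat). Eq Nat 2 2). \(d : Eq Nat 3 3). vcons Nat 0 3 (vnil Nat)
type:
  Pi (μ : Pi (l : Nat). Eq Nat 2 2). Pi (d : Eq Nat 3 3). Vec Nat 1
normal-order step count: 8
started in normal form: no
first contracted redex: a beta-redex


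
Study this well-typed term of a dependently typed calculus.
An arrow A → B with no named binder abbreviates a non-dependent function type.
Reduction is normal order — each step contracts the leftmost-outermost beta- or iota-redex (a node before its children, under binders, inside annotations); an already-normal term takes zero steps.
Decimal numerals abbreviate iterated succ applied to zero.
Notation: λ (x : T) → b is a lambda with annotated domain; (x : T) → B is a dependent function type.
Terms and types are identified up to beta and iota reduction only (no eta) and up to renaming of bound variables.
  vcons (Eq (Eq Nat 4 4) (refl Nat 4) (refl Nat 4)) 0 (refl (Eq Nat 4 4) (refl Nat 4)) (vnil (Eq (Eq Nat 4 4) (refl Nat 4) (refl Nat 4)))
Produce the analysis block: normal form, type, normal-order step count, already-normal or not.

resulting normal form:
  vcons (Eq (Eq Nat 4 4) (refl Nat 4) (refl Nat 4)) 0 (refl (Eq Nat 4 4) (refl Nat 4)) (vnil (Eq (Eq Nat 4 4) (refl Nat 4) (refl Nat 4)))
the term's type:
  Vec (Eq (Eq Nat 4 4) (refl Nat 4) (refl Nat 4)) 1
reduction steps (normal order): 0
already normal: yes


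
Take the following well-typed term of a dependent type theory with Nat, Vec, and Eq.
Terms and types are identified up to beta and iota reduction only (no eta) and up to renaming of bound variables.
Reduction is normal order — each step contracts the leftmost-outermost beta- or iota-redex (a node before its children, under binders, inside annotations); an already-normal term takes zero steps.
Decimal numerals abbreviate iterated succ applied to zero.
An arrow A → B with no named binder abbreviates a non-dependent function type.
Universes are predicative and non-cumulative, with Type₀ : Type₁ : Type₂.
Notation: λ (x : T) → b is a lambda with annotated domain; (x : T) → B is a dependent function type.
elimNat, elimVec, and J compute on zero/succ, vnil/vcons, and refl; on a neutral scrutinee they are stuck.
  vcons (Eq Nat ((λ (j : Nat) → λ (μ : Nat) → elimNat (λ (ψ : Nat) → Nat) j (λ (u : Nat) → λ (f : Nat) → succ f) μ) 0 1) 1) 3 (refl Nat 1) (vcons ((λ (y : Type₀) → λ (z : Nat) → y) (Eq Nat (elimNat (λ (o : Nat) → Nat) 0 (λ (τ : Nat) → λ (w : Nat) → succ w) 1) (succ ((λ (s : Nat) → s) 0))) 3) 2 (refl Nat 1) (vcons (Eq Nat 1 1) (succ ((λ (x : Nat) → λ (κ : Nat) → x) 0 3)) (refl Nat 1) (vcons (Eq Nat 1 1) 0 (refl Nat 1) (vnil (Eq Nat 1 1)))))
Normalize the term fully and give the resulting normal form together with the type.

normal form:
  vcons (Eq Nat 1 1) 3 (refl Nat 1) (vcons (Eq Nat 1 1) 2 (refl Nat 1) (vcons (Eq Nat 1 1) 1 (refl Nat 1) (vcons (Eq Nat 1 1) 0 (refl Nat 1) (vnil (Eq Nat 1 1)))))
type:
  Vec (Eq Nat 1 1) 4
observation: normalization takes exactly 15 steps under the normal-order strategy.


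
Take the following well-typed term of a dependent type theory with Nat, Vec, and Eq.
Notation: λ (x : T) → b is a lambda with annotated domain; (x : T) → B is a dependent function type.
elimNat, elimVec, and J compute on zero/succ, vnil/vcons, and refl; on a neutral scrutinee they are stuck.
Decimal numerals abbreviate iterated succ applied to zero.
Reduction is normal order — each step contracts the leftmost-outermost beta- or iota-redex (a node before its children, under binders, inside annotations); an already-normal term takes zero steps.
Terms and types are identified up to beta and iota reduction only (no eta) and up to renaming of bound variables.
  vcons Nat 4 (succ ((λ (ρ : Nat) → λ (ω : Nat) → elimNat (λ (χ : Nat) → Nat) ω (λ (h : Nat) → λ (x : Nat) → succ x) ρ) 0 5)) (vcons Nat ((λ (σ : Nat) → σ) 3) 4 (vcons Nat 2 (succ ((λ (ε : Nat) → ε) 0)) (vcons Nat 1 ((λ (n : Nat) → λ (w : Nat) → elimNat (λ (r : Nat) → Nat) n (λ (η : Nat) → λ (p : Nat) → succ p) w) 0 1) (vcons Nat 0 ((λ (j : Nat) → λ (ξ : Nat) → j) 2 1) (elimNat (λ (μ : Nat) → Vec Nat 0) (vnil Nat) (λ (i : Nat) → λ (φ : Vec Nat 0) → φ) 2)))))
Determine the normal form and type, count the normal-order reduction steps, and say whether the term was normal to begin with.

reduced normal form:
  vcons Nat 4 6 (vcons Nat 3 4 (vcons Nat 2 1 (vcons Nat 1 1 (vcons Nat 0 2 (vnil Nat)))))
inferred type:
  Vec Nat 5
steps to reach normal form (normal order): 20
already normal: no
first contracted redex: a beta-redex


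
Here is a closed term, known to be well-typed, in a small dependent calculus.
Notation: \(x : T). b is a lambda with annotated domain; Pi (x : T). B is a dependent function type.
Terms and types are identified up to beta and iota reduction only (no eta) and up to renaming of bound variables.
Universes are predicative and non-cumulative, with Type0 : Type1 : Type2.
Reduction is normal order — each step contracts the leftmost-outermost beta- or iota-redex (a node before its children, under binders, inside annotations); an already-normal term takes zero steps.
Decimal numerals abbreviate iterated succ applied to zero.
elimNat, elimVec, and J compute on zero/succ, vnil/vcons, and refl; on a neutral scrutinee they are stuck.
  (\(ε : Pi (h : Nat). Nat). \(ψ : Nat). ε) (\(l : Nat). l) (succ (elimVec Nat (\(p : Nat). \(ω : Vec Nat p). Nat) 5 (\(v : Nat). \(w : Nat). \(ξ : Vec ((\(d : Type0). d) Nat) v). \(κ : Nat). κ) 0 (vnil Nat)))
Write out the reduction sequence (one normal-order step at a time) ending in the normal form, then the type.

normal-order reduction:
  (\(ε : Pi (h : Nat). Nat). \(ψ : Nat). ε) (\(l : Nat). l) (succ (elimVec Nat (\(p : Nat). \(ω : Vec Nat p). Nat) 5 (\(v : Nat). \(w : Nat). \(ξ : Vec ((\(d : Type0). d) Nat) v). \(κ : Nat). κ) 0 (vnil Nat)))
  ~> (\(ε : Nat). \(h : Nat). h) (succ (elimVec Nat (\(ψ : Nat). \(l : Vec Nat ψ). Nat) 5 (\(p : Nat). \(ω : Nat). \(v : Vec ((\(w : Type0). w) Nat) p). \(ξ : Nat). ξ) 0 (vnil Nat)))
  ~> \(ε : Nat). ε
type:
  Pi (ε : Nat). Nat


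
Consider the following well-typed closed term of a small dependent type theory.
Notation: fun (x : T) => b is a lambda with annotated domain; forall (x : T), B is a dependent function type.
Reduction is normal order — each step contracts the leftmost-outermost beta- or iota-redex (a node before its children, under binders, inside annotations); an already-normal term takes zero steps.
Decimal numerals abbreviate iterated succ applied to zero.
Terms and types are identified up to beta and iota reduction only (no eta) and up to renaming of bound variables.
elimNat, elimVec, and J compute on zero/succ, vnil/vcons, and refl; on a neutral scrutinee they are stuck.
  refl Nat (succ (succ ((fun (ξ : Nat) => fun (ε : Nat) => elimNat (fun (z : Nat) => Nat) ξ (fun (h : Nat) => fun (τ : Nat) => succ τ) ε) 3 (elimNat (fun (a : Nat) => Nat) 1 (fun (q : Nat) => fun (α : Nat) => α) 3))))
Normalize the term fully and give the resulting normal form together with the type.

resulting normal form:
  refl Nat 6
type:
  Eq Nat 6 6


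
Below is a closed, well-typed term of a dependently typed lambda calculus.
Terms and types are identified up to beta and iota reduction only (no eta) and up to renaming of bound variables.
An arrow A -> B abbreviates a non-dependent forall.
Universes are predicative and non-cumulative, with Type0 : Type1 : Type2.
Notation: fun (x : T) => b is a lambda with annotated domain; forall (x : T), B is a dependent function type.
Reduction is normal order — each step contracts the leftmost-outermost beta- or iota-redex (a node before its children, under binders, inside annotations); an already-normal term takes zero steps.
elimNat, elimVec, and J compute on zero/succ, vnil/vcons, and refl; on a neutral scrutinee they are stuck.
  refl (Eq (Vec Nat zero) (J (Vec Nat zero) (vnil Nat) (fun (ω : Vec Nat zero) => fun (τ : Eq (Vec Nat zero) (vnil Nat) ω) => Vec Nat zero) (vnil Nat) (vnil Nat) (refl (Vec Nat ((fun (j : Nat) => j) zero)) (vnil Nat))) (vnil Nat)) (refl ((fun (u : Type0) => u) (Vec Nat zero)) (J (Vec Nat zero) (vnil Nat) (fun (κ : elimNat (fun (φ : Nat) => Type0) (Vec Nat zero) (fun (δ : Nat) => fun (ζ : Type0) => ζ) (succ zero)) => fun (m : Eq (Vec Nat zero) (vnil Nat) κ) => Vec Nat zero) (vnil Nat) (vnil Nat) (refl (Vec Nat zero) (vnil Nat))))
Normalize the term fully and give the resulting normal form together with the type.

resulting normal form:
  refl (Eq (Vec Nat zero) (vnil Nat) (vnil Nat)) (refl (Vec Nat zero) (vnil Nat))
inferred type:
  Eq (Eq (Vec Nat zero) (vnil Nat) (vnil Nat)) (refl (Vec Nat zero) (vnil Nat)) (refl (Vec Nat zero) (vnil Nat))
observation: reduction starts at a J iota-redex, and 3 normal-order steps reach the normal form.


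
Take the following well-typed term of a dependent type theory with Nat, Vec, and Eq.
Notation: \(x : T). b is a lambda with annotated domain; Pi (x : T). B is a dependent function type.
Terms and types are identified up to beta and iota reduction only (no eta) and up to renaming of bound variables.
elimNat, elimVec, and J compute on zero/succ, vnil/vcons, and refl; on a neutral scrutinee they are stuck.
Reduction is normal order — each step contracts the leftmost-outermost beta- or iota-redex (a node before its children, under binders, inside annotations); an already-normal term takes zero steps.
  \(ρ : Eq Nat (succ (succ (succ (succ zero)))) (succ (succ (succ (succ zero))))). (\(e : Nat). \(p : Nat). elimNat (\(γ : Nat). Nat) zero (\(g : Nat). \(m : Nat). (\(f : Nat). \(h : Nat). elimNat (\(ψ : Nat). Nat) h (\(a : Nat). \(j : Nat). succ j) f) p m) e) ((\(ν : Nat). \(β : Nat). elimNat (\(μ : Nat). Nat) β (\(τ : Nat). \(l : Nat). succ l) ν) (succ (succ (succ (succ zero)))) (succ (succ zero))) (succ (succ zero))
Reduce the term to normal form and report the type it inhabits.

reduced normal form:
  \(ρ : Eq Nat (succ (succ (succ (succ zero)))) (succ (succ (succ (succ zero))))). succ (succ (succ (succ (succ (succ (succ (succ (succ (succ (succ (succ zero)))))))))))
the term's type:
  Pi (ρ : Eq Nat (succ (succ (succ (succ zero)))) (succ (succ (succ (succ zero))))). Nat
observation: 45 normal-order steps separate the term from its normal form.


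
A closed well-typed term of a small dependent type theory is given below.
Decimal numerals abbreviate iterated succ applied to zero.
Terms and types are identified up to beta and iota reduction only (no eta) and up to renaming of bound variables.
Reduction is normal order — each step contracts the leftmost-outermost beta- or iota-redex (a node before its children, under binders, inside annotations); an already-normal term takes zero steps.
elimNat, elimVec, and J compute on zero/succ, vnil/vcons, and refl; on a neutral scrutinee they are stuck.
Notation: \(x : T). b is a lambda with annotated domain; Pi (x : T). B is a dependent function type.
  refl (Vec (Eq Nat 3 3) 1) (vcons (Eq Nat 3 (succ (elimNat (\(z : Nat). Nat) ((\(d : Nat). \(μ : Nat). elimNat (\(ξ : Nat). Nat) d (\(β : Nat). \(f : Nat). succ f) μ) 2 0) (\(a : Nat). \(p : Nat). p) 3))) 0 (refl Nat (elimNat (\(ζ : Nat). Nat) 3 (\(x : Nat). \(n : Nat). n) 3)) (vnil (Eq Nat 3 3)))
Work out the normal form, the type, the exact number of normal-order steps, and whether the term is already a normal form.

reduced normal form:
  refl (Vec (Eq Nat 3 3) 1) (vcons (Eq Nat 3 3) 0 (refl Nat 3) (vnil (Eq Nat 3 3)))
inferred type:
  Eq (Vec (Eq Nat 3 3) 1) (vcons (Eq Nat 3 3) 0 (refl Nat 3) (vnil (Eq Nat 3 3))) (vcons (Eq Nat 3 3) 0 (refl Nat 3) (vnil (Eq Nat 3 3)))
steps to reach normal form (normal order): 23
already normal: no
first contracted redex: an elimNat iota-redex


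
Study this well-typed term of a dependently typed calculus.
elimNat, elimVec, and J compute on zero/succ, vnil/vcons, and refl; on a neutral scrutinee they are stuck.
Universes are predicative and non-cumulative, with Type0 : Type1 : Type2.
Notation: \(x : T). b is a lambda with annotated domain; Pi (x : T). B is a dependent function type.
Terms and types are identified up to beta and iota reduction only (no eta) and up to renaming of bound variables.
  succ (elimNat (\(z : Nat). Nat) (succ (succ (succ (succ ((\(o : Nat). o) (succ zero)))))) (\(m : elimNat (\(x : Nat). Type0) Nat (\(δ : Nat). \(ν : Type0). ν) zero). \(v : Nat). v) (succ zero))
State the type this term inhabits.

type:
  Nat


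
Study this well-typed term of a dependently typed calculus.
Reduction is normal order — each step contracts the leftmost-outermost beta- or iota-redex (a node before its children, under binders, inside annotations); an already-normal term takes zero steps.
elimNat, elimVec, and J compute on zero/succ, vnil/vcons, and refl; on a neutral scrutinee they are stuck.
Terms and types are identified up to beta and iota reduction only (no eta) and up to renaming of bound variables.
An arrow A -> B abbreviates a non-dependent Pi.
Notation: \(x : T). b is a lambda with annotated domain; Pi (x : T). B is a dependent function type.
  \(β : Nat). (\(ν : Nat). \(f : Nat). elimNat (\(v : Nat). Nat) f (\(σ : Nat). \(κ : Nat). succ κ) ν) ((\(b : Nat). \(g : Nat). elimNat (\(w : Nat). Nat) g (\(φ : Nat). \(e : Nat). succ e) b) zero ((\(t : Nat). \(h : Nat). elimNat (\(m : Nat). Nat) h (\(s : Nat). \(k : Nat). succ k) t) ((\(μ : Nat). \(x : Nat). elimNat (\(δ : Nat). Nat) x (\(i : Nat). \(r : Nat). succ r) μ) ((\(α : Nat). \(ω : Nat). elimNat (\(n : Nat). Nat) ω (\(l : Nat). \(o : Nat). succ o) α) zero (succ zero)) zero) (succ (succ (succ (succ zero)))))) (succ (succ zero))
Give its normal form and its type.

normal form:
  \(β : Nat). succ (succ (succ (succ (succ (succ (succ zero))))))
the term's type:
  Nat -> Nat
observation: 36 normal-order steps normalize the term, beginning with a beta-redex.


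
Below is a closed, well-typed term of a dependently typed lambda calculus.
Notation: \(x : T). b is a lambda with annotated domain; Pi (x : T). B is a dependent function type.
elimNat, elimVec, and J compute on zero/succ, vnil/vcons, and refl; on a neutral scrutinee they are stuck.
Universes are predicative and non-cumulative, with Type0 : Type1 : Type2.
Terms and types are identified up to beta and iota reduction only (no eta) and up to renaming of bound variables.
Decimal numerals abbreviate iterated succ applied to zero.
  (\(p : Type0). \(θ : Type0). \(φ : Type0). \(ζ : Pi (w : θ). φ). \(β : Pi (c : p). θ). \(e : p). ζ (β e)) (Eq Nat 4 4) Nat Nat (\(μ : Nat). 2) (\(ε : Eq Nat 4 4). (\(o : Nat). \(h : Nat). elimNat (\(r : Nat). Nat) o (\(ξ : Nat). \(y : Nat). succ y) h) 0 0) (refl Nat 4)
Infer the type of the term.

type:
  Nat


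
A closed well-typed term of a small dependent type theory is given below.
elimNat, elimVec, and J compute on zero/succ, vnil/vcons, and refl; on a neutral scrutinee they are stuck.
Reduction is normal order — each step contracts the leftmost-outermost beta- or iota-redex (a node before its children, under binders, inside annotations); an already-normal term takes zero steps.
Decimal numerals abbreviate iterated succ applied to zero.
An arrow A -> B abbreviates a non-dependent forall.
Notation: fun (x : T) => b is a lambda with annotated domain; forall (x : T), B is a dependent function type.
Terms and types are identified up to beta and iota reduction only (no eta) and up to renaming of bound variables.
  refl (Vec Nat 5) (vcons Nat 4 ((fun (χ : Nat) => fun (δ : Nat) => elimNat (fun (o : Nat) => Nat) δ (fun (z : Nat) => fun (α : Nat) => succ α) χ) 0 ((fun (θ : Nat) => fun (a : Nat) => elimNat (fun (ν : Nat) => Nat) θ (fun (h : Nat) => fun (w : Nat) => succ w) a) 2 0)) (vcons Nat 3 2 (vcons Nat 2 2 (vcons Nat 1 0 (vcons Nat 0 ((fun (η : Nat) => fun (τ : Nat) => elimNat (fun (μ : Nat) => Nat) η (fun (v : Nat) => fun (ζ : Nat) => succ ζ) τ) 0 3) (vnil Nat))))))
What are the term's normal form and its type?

normal form:
  refl (Vec Nat 5) (vcons Nat 4 2 (vcons Nat 3 2 (vcons Nat 2 2 (vcons Nat 1 0 (vcons Nat 0 3 (vnil Nat))))))
the term's type:
  Eq (Vec Nat 5) (vcons Nat 4 2 (vcons Nat 3 2 (vcons Nat 2 2 (vcons Nat 1 0 (vcons Nat 0 3 (vnil Nat)))))) (vcons Nat 4 2 (vcons Nat 3 2 (vcons Nat 2 2 (vcons Nat 1 0 (vcons Nat 0 3 (vnil Nat))))))
observation: 18 normal-order steps normalize the term, beginning with a beta-redex.


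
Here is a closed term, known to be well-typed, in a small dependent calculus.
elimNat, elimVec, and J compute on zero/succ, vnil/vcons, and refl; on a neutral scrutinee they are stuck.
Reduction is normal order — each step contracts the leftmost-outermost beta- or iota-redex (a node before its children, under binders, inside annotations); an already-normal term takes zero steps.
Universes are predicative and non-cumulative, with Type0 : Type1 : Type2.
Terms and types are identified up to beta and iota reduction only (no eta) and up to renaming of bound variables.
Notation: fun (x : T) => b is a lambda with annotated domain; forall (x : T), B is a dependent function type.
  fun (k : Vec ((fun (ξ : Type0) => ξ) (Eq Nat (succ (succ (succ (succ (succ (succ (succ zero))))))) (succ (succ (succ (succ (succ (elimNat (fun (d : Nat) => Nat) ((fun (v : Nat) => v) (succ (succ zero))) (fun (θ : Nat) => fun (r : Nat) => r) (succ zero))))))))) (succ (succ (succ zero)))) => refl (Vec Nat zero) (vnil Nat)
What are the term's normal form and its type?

reduced normal form:
  fun (k : Vec (Eq Nat (succ (succ (succ (succ (succ (succ (succ zero))))))) (succ (succ (succ (succ (succ (succ (succ zero)))))))) (succ (succ (succ zero)))) => refl (Vec Nat zero) (vnil Nat)
type:
  forall (k : Vec (Eq Nat (succ (succ (succ (succ (succ (succ (succ zero))))))) (succ (succ (succ (succ (succ (succ (succ zero)))))))) (succ (succ (succ zero)))), Eq (Vec Nat zero) (vnil Nat) (vnil Nat)
observation: normalization takes exactly 6 steps under the normal-order strategy.


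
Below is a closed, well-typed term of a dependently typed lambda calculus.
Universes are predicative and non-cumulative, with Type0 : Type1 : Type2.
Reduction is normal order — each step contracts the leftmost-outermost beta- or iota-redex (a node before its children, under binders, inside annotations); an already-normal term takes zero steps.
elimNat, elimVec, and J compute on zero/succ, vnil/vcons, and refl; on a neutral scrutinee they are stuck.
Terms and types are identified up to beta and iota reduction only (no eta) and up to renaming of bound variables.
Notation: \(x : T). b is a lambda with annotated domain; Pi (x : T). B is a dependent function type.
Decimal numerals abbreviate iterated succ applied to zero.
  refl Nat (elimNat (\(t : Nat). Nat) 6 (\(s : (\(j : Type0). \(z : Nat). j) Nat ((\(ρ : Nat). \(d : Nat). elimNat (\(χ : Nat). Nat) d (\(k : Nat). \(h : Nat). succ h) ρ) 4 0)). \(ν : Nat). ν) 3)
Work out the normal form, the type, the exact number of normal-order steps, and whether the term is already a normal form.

reduced normal form:
  refl Nat 6
inferred type:
  Eq Nat 6 6
normal-order step count: 10
started in normal form: no
first contracted redex: an elimNat iota-redex
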